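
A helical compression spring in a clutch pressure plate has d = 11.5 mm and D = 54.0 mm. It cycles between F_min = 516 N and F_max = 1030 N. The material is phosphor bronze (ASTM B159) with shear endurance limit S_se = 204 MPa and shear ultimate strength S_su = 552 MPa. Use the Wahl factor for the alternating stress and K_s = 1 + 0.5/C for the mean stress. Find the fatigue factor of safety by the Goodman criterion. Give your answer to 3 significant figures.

C = D/d = 54.0/11.5 = 4.6957; K_W = (4C−1)/(4C−4)+0.615/C = 1.3339; K_s = 1+0.5/C = 1.1065
F_a = (F_max−F_min)/2 = 257 N; F_m = (F_max+F_min)/2 = 773 N
τ_a = K_W·8F_aD/(πd³) = 1.3339 × 23.237 = 30.996 MPa
τ_m = K_s·8F_mD/(πd³) = 1.1065 × 69.891 = 77.333 MPa
Goodman: 1/n_f = τ_a/S_se + τ_m/S_su = 30.996/204 + 77.333/552 = 0.15194 + 0.14010 = 0.29204
n_f = 1/0.29204 = 3.424

3.42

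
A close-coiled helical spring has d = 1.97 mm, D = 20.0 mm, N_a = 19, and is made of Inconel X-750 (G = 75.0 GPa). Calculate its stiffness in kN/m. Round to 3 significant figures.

k = Gd⁴/(8D³N_a) = (75.0×10³ × 1.97⁴) / (8 × 20.0³ × 19)
  = 1.1296e+06 / 1.216e+06 = 0.92895 N/mm

0.929 kN/m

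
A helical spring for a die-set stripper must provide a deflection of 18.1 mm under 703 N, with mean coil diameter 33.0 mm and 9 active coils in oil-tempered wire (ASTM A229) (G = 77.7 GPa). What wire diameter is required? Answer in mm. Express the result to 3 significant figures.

6.00 mm

Required rate k = F/δ = 703/18.1 = 38.84 N/mm
d = (8D³N_a·k / G)^(1/4) = (8·33.0³·9·38.84 / (77.7×10³))^0.25
  = (1293.4)^0.25 = 5.9970 mm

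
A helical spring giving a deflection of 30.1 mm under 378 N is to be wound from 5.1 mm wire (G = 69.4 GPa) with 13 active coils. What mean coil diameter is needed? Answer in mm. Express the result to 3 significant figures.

Required rate k = F/δ = 378/30.1 = 12.558 N/mm
D = (Gd⁴/(8N_a·k))^(1/3) = (69.4×10³·5.1⁴/(8·13·12.558))^(1/3)
  = (35948.6)^(1/3) = 33.0035 mm

33.0 mm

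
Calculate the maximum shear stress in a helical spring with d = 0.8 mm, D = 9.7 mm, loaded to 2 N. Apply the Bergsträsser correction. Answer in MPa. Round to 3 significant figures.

Spring index C = D/d = 9.7/0.8 = 12.1250
K_B = (4C+2)/(4C−3) = 50.500/45.500 = 1.1099
τ₀ = 8FD/(πd³) = 8·2·9.7/(π·0.8³) = 155.2/1.6085 = 96.488 MPa
τ_max = K·τ₀ = 1.1099 × 96.488 = 107.09 MPa

107 MPa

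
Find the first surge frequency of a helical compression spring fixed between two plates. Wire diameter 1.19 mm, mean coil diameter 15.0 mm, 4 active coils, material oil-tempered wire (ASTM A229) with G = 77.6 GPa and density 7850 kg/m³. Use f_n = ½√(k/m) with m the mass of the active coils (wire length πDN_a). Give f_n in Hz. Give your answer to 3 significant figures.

k = Gd⁴/(8D³N_a) = (77.6×10³)(1.19⁴)/(8·15.0³·4) = 1.4409 N/mm = 1440.9 N/m
Wire length L = πDN_a = π·15.0·4 = 188.5 mm
m = ρ·(πd²/4)·L = 7850 × 1.1122×10⁻⁶ m² × 0.1885 m = 0.0016457 kg
f_n = ½√(k/m) = 0.5·√(1440.9/0.0016457) = 0.5·√(8.7553e+05) = 467.85 Hz

468 Hz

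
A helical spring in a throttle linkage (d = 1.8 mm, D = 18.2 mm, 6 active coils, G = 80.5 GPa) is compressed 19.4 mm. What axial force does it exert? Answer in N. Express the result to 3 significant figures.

k = Gd⁴/(8D³N_a) = (80.5×10³)(1.8⁴)/(8·18.2³·6) = 2.9203 N/mm
F = k·δ = 2.9203 × 19.4 = 56.654 N

56.7 N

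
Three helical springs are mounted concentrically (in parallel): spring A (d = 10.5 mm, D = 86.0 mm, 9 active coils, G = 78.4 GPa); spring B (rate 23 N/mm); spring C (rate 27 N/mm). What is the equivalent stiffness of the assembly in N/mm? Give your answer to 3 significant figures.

k_A = Gd⁴/(8D³N_a) = (78.4×10³)(10.5⁴)/(8·86.0³·9) = 20.809 N/mm
Parallel: k_eq = 20.809 + 23 + 27 = 70.809 N/mm

70.8 N/mm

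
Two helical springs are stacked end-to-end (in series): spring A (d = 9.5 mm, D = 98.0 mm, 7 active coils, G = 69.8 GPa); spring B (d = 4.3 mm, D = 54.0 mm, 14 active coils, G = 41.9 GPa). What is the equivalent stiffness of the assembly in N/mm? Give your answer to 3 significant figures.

0.755 N/mm

k_A = Gd⁴/(8D³N_a) = (69.8×10³)(9.5⁴)/(8·98.0³·7) = 10.787 N/mm
k_B = Gd⁴/(8D³N_a) = (41.9×10³)(4.3⁴)/(8·54.0³·14) = 0.81225 N/mm
Series: 1/k_eq = 1/10.787 + 1/0.81225 = 1.3239; k_eq = 0.75537 N/mm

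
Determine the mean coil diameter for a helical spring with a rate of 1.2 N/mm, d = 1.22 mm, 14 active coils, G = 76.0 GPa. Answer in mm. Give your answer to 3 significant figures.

D = (Gd⁴/(8N_a·k))^(1/3) = (76.0×10³·1.22⁴/(8·14·1.2))^(1/3)
  = (1252.72)^(1/3) = 10.7800 mm

10.8 mm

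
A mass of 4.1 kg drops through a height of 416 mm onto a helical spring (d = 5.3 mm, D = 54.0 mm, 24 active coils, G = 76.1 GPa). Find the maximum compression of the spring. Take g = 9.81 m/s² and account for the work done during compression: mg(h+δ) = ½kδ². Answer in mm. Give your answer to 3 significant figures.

152 mm

k = Gd⁴/(8D³N_a) = (76.1×10³)(5.3⁴)/(8·54.0³·24) = 1.9861 N/mm
W = mg = 4.1 × 9.81 = 40.221 N
½kδ² − Wδ − Wh = 0 → δ = (W + √(W² + 2kWh))/k
δ = (40.221 + √(1617.7 + 66463.3))/1.9861 = (40.221 + 260.92)/1.9861 = 151.62 mm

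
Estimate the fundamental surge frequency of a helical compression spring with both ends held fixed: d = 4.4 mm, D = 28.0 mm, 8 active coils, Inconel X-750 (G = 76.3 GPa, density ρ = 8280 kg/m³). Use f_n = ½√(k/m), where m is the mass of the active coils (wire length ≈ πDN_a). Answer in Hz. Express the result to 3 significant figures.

240 Hz

k = Gd⁴/(8D³N_a) = (76.3×10³)(4.4⁴)/(8·28.0³·8) = 20.355 N/mm = 20355 N/m
Wire length L = πDN_a = π·28.0·8 = 703.72 mm
m = ρ·(πd²/4)·L = 8280 × 15.205×10⁻⁶ m² × 0.70372 m = 0.088598 kg
f_n = ½√(k/m) = 0.5·√(20355/0.088598) = 0.5·√(2.2975e+05) = 239.66 Hz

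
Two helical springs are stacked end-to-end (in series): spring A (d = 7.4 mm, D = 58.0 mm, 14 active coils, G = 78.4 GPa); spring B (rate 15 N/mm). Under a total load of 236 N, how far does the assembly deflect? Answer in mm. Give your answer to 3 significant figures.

k_A = Gd⁴/(8D³N_a) = (78.4×10³)(7.4⁴)/(8·58.0³·14) = 10.758 N/mm
Series: 1/k_eq = 1/10.758 + 1/15 = 0.15962; k_eq = 6.2649 N/mm
δ = F/k_eq = 236/6.2649 = 37.67 mm

37.7 mm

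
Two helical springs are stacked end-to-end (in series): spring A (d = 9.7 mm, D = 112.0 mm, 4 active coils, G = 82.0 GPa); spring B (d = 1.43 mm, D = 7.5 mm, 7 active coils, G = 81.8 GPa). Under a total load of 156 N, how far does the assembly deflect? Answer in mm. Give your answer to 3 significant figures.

k_A = Gd⁴/(8D³N_a) = (82.0×10³)(9.7⁴)/(8·112.0³·4) = 16.147 N/mm
k_B = Gd⁴/(8D³N_a) = (81.8×10³)(1.43⁴)/(8·7.5³·7) = 14.479 N/mm
Series: 1/k_eq = 1/16.147 + 1/14.479 = 0.131; k_eq = 7.6337 N/mm
δ = F/k_eq = 156/7.6337 = 20.436 mm

20.4 mm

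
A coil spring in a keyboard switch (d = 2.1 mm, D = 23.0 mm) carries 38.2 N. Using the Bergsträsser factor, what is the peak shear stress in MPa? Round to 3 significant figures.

Spring index C = D/d = 23.0/2.1 = 10.9524
K_B = (4C+2)/(4C−3) = 45.810/40.810 = 1.1225
τ₀ = 8FD/(πd³) = 8·38.2·23.0/(π·2.1³) = 7028.8/29.094 = 241.59 MPa
τ_max = K·τ₀ = 1.1225 × 241.59 = 271.19 MPa

271 MPa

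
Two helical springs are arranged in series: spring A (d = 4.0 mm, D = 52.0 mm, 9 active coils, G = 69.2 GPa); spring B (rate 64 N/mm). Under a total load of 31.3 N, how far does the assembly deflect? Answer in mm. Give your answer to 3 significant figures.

k_A = Gd⁴/(8D³N_a) = (69.2×10³)(4.0⁴)/(8·52.0³·9) = 1.7499 N/mm
Series: 1/k_eq = 1/1.7499 + 1/64 = 0.5871; k_eq = 1.7033 N/mm
δ = F/k_eq = 31.3/1.7033 = 18.376 mm

18.4 mm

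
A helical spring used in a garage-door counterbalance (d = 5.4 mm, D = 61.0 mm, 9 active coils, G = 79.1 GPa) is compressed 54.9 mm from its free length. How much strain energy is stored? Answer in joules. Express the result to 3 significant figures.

k = Gd⁴/(8D³N_a) = (79.1×10³)(5.4⁴)/(8·61.0³·9) = 4.1156 N/mm
U = ½kδ² = 0.5 × 4.1156 × 54.9² = 6202.2 N·mm = 6.2022 J

6.20 J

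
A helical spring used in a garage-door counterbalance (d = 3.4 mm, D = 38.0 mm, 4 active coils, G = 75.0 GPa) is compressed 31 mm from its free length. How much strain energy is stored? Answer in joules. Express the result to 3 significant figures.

k = Gd⁴/(8D³N_a) = (75.0×10³)(3.4⁴)/(8·38.0³·4) = 5.7079 N/mm
U = ½kδ² = 0.5 × 5.7079 × 31² = 2742.6 N·mm = 2.7426 J

2.74 J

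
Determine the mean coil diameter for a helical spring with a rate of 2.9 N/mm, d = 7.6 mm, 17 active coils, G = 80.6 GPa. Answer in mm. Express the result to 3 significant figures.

88.0 mm

D = (Gd⁴/(8N_a·k))^(1/3) = (80.6×10³·7.6⁴/(8·17·2.9))^(1/3)
  = (681793)^(1/3) = 88.0138 mm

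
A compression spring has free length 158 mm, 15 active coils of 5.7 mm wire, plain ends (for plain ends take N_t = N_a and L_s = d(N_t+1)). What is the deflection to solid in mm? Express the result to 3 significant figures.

66.8 mm

N_t = 15; L_s = 5.7·16 = 91.2 mm
δ_solid = L₀ − L_s = 158 − 91.2 = 66.8 mm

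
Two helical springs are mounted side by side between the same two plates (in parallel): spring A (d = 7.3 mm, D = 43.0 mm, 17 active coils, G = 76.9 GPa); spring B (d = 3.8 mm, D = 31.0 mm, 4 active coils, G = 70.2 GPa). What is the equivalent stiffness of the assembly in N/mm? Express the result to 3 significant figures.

35.6 N/mm

k_A = Gd⁴/(8D³N_a) = (76.9×10³)(7.3⁴)/(8·43.0³·17) = 20.196 N/mm
k_B = Gd⁴/(8D³N_a) = (70.2×10³)(3.8⁴)/(8·31.0³·4) = 15.355 N/mm
Parallel: k_eq = 20.196 + 15.355 = 35.551 N/mm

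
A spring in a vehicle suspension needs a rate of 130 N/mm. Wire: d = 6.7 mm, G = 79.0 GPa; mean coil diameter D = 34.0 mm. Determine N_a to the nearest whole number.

4

N_a = Gd⁴/(8D³k) = (79.0×10³ × 6.7⁴)/(8 × 34.0³ × 130)
    = 1.59194e+08 / 4.08762e+07 = 3.895 → 4 coils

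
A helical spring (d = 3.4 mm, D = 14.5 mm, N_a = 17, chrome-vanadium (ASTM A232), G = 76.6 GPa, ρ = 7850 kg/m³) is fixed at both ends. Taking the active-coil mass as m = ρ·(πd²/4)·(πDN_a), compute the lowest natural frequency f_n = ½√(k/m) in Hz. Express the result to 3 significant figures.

334 Hz

k = Gd⁴/(8D³N_a) = (76.6×10³)(3.4⁴)/(8·14.5³·17) = 24.689 N/mm = 24689 N/m
Wire length L = πDN_a = π·14.5·17 = 774.4 mm
m = ρ·(πd²/4)·L = 7850 × 9.0792×10⁻⁶ m² × 0.7744 m = 0.055193 kg
f_n = ½√(k/m) = 0.5·√(24689/0.055193) = 0.5·√(4.4732e+05) = 334.41 Hz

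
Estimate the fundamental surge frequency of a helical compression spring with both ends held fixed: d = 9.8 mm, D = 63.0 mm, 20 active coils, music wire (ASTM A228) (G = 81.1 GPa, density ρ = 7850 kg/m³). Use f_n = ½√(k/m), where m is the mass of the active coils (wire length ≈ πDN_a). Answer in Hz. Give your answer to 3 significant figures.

k = Gd⁴/(8D³N_a) = (81.1×10³)(9.8⁴)/(8·63.0³·20) = 18.697 N/mm = 18697 N/m
Wire length L = πDN_a = π·63.0·20 = 3958.4 mm
m = ρ·(πd²/4)·L = 7850 × 75.43×10⁻⁶ m² × 3.9584 m = 2.3439 kg
f_n = ½√(k/m) = 0.5·√(18697/2.3439) = 0.5·√(7977.2) = 44.658 Hz

44.7 Hz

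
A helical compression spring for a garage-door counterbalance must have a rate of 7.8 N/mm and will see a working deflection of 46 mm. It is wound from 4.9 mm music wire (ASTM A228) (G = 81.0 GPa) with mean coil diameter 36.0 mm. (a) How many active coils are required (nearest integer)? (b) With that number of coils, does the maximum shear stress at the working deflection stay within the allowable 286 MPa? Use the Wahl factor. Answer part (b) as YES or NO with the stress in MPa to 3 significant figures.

(a) 16 coils; (b) NO, τ_max = 337 MPa

N_a = Gd⁴/(8D³k) = (81.0×10³)(4.9⁴)/(8·36.0³·7.8) = 16.04 → N_a = 16
Actual rate k = Gd⁴/(8D³·16) = 7.819 N/mm
Working load F = kδ = 7.819·46 = 359.67 N
C = 36.0/4.9 = 7.3469; K_W = (4C−1)/(4C−4)+0.615/C = 1.2019
τ_max = K_W·8FD/(πd³) = 1.2019·280.26 = 336.84 MPa
τ_max > 286 MPa → exceeds allowable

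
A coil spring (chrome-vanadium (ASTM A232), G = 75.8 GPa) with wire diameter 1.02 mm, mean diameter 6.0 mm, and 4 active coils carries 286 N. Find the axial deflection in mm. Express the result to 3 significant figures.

24.1 mm

k = Gd⁴/(8D³N_a) = (75.8×10³)(1.02⁴)/(8·6.0³·4) = 11.87 N/mm
δ = F/k = 286 / 11.87 = 24.093 mm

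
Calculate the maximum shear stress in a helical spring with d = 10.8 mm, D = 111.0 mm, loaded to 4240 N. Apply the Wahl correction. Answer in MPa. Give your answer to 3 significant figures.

Spring index C = D/d = 111.0/10.8 = 10.2778
K_W = (4C−1)/(4C−4) + 0.615/C = 40.111/37.111 + 0.0598 = 1.1407
τ₀ = 8FD/(πd³) = 8·4240·111.0/(π·10.8³) = 3.76512e+06/3957.5 = 951.39 MPa
τ_max = K·τ₀ = 1.1407 × 951.39 = 1085.2 MPa

1090 MPa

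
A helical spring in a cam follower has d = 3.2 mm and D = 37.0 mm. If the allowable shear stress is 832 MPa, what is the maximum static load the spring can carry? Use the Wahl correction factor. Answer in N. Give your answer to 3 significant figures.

C = D/d = 37.0/3.2 = 11.5625
K_W = (4C−1)/(4C−4) + 0.615/C = 45.250/42.250 + 0.0532 = 1.1242
τ_max = K·8FD/(πd³) → F_max = τ_allow·πd³/(8DK)
F_max = 832·π·3.2³/(8·37.0·1.1242) = 85649/332.76 = 257.39 N

257 N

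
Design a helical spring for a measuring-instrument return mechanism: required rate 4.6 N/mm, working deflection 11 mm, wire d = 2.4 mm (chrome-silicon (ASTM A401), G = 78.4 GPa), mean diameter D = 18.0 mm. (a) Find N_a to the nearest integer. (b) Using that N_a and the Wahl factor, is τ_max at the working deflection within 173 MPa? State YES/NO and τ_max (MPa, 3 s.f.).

N_a = Gd⁴/(8D³k) = (78.4×10³)(2.4⁴)/(8·18.0³·4.6) = 12.12 → N_a = 12
Actual rate k = Gd⁴/(8D³·12) = 4.6459 N/mm
Working load F = kδ = 4.6459·11 = 51.105 N
C = 18.0/2.4 = 7.5000; K_W = (4C−1)/(4C−4)+0.615/C = 1.1974
τ_max = K_W·8FD/(πd³) = 1.1974·169.45 = 202.9 MPa
τ_max > 173 MPa → exceeds allowable

(a) 12 coils; (b) NO, τ_max = 203 MPa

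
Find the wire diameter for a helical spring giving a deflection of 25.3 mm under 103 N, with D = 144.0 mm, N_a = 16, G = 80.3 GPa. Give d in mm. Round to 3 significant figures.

Required rate k = F/δ = 103/25.3 = 4.0711 N/mm
d = (8D³N_a·k / G)^(1/4) = (8·144.0³·16·4.0711 / (80.3×10³))^0.25
  = (19378)^0.25 = 11.7984 mm

11.8 mm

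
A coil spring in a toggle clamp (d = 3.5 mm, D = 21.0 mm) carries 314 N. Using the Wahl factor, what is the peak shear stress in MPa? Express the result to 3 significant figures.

Spring index C = D/d = 21.0/3.5 = 6.0000
K_W = (4C−1)/(4C−4) + 0.615/C = 23.000/20.000 + 0.1025 = 1.2525
τ₀ = 8FD/(πd³) = 8·314·21.0/(π·3.5³) = 52752/134.7 = 391.64 MPa
τ_max = K·τ₀ = 1.2525 × 391.64 = 490.53 MPa

491 MPa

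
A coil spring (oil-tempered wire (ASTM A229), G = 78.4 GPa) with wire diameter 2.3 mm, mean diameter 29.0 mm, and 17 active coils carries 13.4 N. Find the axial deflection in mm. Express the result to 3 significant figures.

20.3 mm

k = Gd⁴/(8D³N_a) = (78.4×10³)(2.3⁴)/(8·29.0³·17) = 0.66145 N/mm
δ = F/k = 13.4 / 0.66145 = 20.259 mm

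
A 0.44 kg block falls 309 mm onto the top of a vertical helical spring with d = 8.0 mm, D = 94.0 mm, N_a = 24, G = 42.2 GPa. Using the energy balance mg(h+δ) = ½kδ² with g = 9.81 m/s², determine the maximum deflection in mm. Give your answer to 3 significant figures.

k = Gd⁴/(8D³N_a) = (42.2×10³)(8.0⁴)/(8·94.0³·24) = 1.0839 N/mm
W = mg = 0.44 × 9.81 = 4.3164 N
½kδ² − Wδ − Wh = 0 → δ = (W + √(W² + 2kWh))/k
δ = (4.3164 + √(18.631 + 2891.33))/1.0839 = (4.3164 + 53.944)/1.0839 = 53.751 mm

53.8 mm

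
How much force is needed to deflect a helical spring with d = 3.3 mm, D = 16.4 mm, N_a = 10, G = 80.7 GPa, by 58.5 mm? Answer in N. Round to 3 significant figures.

1590 N

k = Gd⁴/(8D³N_a) = (80.7×10³)(3.3⁴)/(8·16.4³·10) = 27.121 N/mm
F = k·δ = 27.121 × 58.5 = 1586.6 N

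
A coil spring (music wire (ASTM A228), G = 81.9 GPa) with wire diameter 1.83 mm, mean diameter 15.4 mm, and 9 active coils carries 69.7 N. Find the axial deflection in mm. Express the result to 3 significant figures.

k = Gd⁴/(8D³N_a) = (81.9×10³)(1.83⁴)/(8·15.4³·9) = 3.493 N/mm
δ = F/k = 69.7 / 3.493 = 19.954 mm

20.0 mm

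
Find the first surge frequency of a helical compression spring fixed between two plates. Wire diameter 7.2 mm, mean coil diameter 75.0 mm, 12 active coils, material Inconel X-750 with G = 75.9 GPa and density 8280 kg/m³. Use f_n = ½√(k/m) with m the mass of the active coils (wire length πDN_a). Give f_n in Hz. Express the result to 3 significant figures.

k = Gd⁴/(8D³N_a) = (75.9×10³)(7.2⁴)/(8·75.0³·12) = 5.0364 N/mm = 5036.4 N/m
Wire length L = πDN_a = π·75.0·12 = 2827.4 mm
m = ρ·(πd²/4)·L = 8280 × 40.715×10⁻⁶ m² × 2.8274 m = 0.95319 kg
f_n = ½√(k/m) = 0.5·√(5036.4/0.95319) = 0.5·√(5283.7) = 36.345 Hz

36.3 Hz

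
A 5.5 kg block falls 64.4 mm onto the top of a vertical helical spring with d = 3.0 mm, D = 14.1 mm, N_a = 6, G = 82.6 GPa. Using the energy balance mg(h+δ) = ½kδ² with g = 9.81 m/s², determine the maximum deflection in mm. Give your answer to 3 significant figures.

13.0 mm

k = Gd⁴/(8D³N_a) = (82.6×10³)(3.0⁴)/(8·14.1³·6) = 49.724 N/mm
W = mg = 5.5 × 9.81 = 53.955 N
½kδ² − Wδ − Wh = 0 → δ = (W + √(W² + 2kWh))/k
δ = (53.955 + √(2911.1 + 345553))/49.724 = (53.955 + 590.31)/49.724 = 12.957 mm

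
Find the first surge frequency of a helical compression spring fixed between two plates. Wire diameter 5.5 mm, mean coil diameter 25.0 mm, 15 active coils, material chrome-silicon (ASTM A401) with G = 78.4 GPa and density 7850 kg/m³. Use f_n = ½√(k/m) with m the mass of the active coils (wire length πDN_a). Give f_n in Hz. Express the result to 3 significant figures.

k = Gd⁴/(8D³N_a) = (78.4×10³)(5.5⁴)/(8·25.0³·15) = 38.262 N/mm = 38262 N/m
Wire length L = πDN_a = π·25.0·15 = 1178.1 mm
m = ρ·(πd²/4)·L = 7850 × 23.758×10⁻⁶ m² × 1.1781 m = 0.21972 kg
f_n = ½√(k/m) = 0.5·√(38262/0.21972) = 0.5·√(1.7414e+05) = 208.65 Hz

209 Hz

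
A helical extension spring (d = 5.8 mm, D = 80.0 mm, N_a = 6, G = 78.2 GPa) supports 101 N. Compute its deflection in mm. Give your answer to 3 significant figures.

k = Gd⁴/(8D³N_a) = (78.2×10³)(5.8⁴)/(8·80.0³·6) = 3.6009 N/mm
δ = F/k = 101 / 3.6009 = 28.049 mm

28.0 mm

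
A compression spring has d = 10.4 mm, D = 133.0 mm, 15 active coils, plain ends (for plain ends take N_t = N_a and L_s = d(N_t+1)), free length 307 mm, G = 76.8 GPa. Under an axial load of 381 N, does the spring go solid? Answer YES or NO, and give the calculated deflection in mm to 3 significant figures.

k = Gd⁴/(8D³N_a) = (76.8×10³)(10.4⁴)/(8·133.0³·15) = 3.1824 N/mm
N_t = 15; L_s = 10.4·16 = 166.4 mm; δ_solid = L₀ − L_s = 307 − 166.4 = 140.6 mm
δ = F/k = 381/3.1824 = 119.72 mm
δ < δ_solid → spring does not go solid

NO, δ = 120 mm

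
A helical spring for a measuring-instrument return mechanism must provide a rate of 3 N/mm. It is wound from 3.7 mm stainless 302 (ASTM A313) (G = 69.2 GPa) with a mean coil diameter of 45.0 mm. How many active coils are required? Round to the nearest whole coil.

N_a = Gd⁴/(8D³k) = (69.2×10³ × 3.7⁴)/(8 × 45.0³ × 3)
    = 1.29692e+07 / 2.187e+06 = 5.93 → 6 coils

6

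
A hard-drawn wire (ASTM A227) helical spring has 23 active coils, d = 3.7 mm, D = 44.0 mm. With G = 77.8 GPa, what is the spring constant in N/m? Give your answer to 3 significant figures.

k = Gd⁴/(8D³N_a) = (77.8×10³ × 3.7⁴) / (8 × 44.0³ × 23)
  = 1.4581e+07 / 1.56739e+07 = 0.93027 N/mm = 930.27 N/m

930 N/m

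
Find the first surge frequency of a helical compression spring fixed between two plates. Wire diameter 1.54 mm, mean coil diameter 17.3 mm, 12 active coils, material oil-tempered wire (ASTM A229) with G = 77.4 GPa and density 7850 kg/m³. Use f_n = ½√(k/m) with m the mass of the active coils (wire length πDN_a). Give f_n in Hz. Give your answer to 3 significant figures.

k = Gd⁴/(8D³N_a) = (77.4×10³)(1.54⁴)/(8·17.3³·12) = 0.87582 N/mm = 875.82 N/m
Wire length L = πDN_a = π·17.3·12 = 652.19 mm
m = ρ·(πd²/4)·L = 7850 × 1.8627×10⁻⁶ m² × 0.65219 m = 0.0095363 kg
f_n = ½√(k/m) = 0.5·√(875.82/0.0095363) = 0.5·√(91841) = 151.53 Hz

152 Hz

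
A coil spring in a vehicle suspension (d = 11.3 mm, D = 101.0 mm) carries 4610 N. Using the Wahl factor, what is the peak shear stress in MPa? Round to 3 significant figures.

956 MPa

Spring index C = D/d = 101.0/11.3 = 8.9381
K_W = (4C−1)/(4C−4) + 0.615/C = 34.752/31.752 + 0.0688 = 1.1633
τ₀ = 8FD/(πd³) = 8·4610·101.0/(π·11.3³) = 3.72488e+06/4533 = 821.73 MPa
τ_max = K·τ₀ = 1.1633 × 821.73 = 955.9 MPa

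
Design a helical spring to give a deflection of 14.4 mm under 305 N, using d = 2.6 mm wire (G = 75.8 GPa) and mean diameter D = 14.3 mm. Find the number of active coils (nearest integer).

Required rate k = F/δ = 305/14.4 = 21.181 N/mm
N_a = Gd⁴/(8D³k) = (75.8×10³ × 2.6⁴)/(8 × 14.3³ × 21.181)
    = 3.46388e+06 / 495491 = 6.991 → 7 coils

7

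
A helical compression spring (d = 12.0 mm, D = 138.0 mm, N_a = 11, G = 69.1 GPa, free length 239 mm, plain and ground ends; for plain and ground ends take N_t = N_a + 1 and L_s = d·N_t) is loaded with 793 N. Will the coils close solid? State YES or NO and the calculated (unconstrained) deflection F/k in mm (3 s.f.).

k = Gd⁴/(8D³N_a) = (69.1×10³)(12.0⁴)/(8·138.0³·11) = 6.1956 N/mm
N_t = 12; L_s = 12.0·12 = 144 mm; δ_solid = L₀ − L_s = 239 − 144 = 95 mm
δ = F/k = 793/6.1956 = 127.99 mm
δ ≥ δ_solid → spring goes solid

YES, δ = 128 mm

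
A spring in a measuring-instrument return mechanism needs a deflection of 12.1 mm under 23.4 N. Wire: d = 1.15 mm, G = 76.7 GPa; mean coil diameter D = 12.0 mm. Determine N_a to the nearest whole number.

5

Required rate k = F/δ = 23.4/12.1 = 1.9339 N/mm
N_a = Gd⁴/(8D³k) = (76.7×10³ × 1.15⁴)/(8 × 12.0³ × 1.9339)
    = 134149 / 26734 = 5.018 → 5 coils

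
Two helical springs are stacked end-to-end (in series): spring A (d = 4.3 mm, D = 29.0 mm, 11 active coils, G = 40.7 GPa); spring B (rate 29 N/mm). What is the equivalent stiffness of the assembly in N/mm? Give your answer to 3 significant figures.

5.30 N/mm

k_A = Gd⁴/(8D³N_a) = (40.7×10³)(4.3⁴)/(8·29.0³·11) = 6.4832 N/mm
Series: 1/k_eq = 1/6.4832 + 1/29 = 0.18873; k_eq = 5.2987 N/mm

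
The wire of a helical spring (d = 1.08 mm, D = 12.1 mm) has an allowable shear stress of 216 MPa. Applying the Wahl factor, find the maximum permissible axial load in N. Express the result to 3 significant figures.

7.83 N

C = D/d = 12.1/1.08 = 11.2037
K_W = (4C−1)/(4C−4) + 0.615/C = 43.815/40.815 + 0.0549 = 1.1284
τ_max = K·8FD/(πd³) → F_max = τ_allow·πd³/(8DK)
F_max = 216·π·1.08³/(8·12.1·1.1284) = 854.82/109.23 = 7.826 N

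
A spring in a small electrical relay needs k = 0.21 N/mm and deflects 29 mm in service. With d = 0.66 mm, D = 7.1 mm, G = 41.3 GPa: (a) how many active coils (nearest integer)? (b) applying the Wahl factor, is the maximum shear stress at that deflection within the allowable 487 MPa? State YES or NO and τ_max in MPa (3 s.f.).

N_a = Gd⁴/(8D³k) = (41.3×10³)(0.66⁴)/(8·7.1³·0.21) = 13.03 → N_a = 13
Actual rate k = Gd⁴/(8D³·13) = 0.21053 N/mm
Working load F = kδ = 0.21053·29 = 6.1054 N
C = 7.1/0.66 = 10.7576; K_W = (4C−1)/(4C−4)+0.615/C = 1.1340
τ_max = K_W·8FD/(πd³) = 1.1340·383.96 = 435.42 MPa
τ_max ≤ 487 MPa → acceptable

(a) 13 coils; (b) YES, τ_max = 435 MPa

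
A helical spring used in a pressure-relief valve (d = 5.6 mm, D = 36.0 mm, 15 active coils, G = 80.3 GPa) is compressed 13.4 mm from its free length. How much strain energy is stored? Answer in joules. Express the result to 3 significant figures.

k = Gd⁴/(8D³N_a) = (80.3×10³)(5.6⁴)/(8·36.0³·15) = 14.105 N/mm
U = ½kδ² = 0.5 × 14.105 × 13.4² = 1266.4 N·mm = 1.2664 J

1.27 J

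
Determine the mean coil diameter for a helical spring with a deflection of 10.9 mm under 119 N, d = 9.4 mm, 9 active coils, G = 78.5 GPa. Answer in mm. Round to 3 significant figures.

Required rate k = F/δ = 119/10.9 = 10.917 N/mm
D = (Gd⁴/(8N_a·k))^(1/3) = (78.5×10³·9.4⁴/(8·9·10.917))^(1/3)
  = (779701)^(1/3) = 92.0399 mm

92.0 mm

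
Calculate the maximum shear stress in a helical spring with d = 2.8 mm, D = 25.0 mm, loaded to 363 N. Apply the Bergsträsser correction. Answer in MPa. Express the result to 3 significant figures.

1210 MPa

Spring index C = D/d = 25.0/2.8 = 8.9286
K_B = (4C+2)/(4C−3) = 37.714/32.714 = 1.1528
τ₀ = 8FD/(πd³) = 8·363·25.0/(π·2.8³) = 72600/68.964 = 1052.7 MPa
τ_max = K·τ₀ = 1.1528 × 1052.7 = 1213.6 MPa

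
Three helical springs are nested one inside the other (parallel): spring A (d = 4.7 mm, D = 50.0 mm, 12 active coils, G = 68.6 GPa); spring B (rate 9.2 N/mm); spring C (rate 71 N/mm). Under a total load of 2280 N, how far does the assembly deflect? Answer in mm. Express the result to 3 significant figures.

k_A = Gd⁴/(8D³N_a) = (68.6×10³)(4.7⁴)/(8·50.0³·12) = 2.7896 N/mm
Parallel: k_eq = 2.7896 + 9.2 + 71 = 82.99 N/mm
δ = F/k_eq = 2280/82.99 = 27.473 mm

27.5 mm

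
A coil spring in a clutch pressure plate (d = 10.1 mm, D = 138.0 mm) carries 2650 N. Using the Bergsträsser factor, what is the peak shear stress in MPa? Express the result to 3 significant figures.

Spring index C = D/d = 138.0/10.1 = 13.6634
K_B = (4C+2)/(4C−3) = 56.653/51.653 = 1.0968
τ₀ = 8FD/(πd³) = 8·2650·138.0/(π·10.1³) = 2.9256e+06/3236.8 = 903.86 MPa
τ_max = K·τ₀ = 1.0968 × 903.86 = 991.35 MPa

991 MPa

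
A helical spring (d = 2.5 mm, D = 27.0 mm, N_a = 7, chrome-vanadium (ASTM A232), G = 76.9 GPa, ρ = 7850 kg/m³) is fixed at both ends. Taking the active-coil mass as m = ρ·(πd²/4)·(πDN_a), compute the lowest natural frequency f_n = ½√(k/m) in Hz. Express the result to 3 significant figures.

k = Gd⁴/(8D³N_a) = (76.9×10³)(2.5⁴)/(8·27.0³·7) = 2.7253 N/mm = 2725.3 N/m
Wire length L = πDN_a = π·27.0·7 = 593.76 mm
m = ρ·(πd²/4)·L = 7850 × 4.9087×10⁻⁶ m² × 0.59376 m = 0.02288 kg
f_n = ½√(k/m) = 0.5·√(2725.3/0.02288) = 0.5·√(1.1911e+05) = 172.56 Hz

173 Hz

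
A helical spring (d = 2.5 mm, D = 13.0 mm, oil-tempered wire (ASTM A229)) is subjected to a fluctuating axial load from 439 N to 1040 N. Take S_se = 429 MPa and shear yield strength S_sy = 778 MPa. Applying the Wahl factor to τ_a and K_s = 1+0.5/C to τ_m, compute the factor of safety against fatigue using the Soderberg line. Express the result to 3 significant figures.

C = D/d = 13.0/2.5 = 5.2000; K_W = (4C−1)/(4C−4)+0.615/C = 1.2968; K_s = 1+0.5/C = 1.0962
F_a = (F_max−F_min)/2 = 300.5 N; F_m = (F_max+F_min)/2 = 739.5 N
τ_a = K_W·8F_aD/(πd³) = 1.2968 × 636.66 = 825.65 MPa
τ_m = K_s·8F_mD/(πd³) = 1.0962 × 1566.8 = 1717.4 MPa
Soderberg: 1/n_f = τ_a/S_se + τ_m/S_sy = 825.65/429 + 1717.4/778 = 1.92459 + 2.20746 = 4.132
n_f = 1/4.132 = 0.242

0.242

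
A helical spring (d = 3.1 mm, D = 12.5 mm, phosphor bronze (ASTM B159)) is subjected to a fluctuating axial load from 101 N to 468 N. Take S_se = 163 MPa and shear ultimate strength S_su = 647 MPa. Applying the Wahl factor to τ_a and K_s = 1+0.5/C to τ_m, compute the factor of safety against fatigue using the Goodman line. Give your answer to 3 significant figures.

0.452

C = D/d = 12.5/3.1 = 4.0323; K_W = (4C−1)/(4C−4)+0.615/C = 1.3999; K_s = 1+0.5/C = 1.1240
F_a = (F_max−F_min)/2 = 183.5 N; F_m = (F_max+F_min)/2 = 284.5 N
τ_a = K_W·8F_aD/(πd³) = 1.3999 × 196.07 = 274.46 MPa
τ_m = K_s·8F_mD/(πd³) = 1.1240 × 303.98 = 341.68 MPa
Goodman: 1/n_f = τ_a/S_se + τ_m/S_su = 274.46/163 + 341.68/647 = 1.68383 + 0.52809 = 2.2119
n_f = 1/2.2119 = 0.4521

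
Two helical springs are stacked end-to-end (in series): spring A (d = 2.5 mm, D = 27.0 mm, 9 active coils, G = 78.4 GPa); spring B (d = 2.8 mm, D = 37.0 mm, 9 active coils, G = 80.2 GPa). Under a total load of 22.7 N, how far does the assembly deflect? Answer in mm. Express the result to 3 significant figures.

27.3 mm

k_A = Gd⁴/(8D³N_a) = (78.4×10³)(2.5⁴)/(8·27.0³·9) = 2.161 N/mm
k_B = Gd⁴/(8D³N_a) = (80.2×10³)(2.8⁴)/(8·37.0³·9) = 1.3517 N/mm
Series: 1/k_eq = 1/2.161 + 1/1.3517 = 1.2026; k_eq = 0.83155 N/mm
δ = F/k_eq = 22.7/0.83155 = 27.299 mm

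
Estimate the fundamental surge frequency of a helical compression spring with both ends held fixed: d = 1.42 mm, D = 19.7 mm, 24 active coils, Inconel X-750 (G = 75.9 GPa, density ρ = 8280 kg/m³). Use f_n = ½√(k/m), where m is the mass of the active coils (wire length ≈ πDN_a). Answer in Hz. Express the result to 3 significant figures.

k = Gd⁴/(8D³N_a) = (75.9×10³)(1.42⁴)/(8·19.7³·24) = 0.21023 N/mm = 210.23 N/m
Wire length L = πDN_a = π·19.7·24 = 1485.3 mm
m = ρ·(πd²/4)·L = 8280 × 1.5837×10⁻⁶ m² × 1.4853 m = 0.019477 kg
f_n = ½√(k/m) = 0.5·√(210.23/0.019477) = 0.5·√(10794) = 51.946 Hz

51.9 Hz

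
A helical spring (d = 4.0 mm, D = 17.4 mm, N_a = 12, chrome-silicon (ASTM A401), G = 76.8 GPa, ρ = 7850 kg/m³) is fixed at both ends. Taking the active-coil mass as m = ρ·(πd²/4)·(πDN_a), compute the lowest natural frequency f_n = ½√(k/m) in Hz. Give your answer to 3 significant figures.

388 Hz

k = Gd⁴/(8D³N_a) = (76.8×10³)(4.0⁴)/(8·17.4³·12) = 38.876 N/mm = 38876 N/m
Wire length L = πDN_a = π·17.4·12 = 655.96 mm
m = ρ·(πd²/4)·L = 7850 × 12.566×10⁻⁶ m² × 0.65596 m = 0.064708 kg
f_n = ½√(k/m) = 0.5·√(38876/0.064708) = 0.5·√(6.0079e+05) = 387.55 Hz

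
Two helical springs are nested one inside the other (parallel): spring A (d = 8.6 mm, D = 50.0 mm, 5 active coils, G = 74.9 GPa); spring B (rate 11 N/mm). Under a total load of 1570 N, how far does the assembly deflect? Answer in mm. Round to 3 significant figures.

16.9 mm

k_A = Gd⁴/(8D³N_a) = (74.9×10³)(8.6⁴)/(8·50.0³·5) = 81.942 N/mm
Parallel: k_eq = 81.942 + 11 = 92.942 N/mm
δ = F/k_eq = 1570/92.942 = 16.892 mm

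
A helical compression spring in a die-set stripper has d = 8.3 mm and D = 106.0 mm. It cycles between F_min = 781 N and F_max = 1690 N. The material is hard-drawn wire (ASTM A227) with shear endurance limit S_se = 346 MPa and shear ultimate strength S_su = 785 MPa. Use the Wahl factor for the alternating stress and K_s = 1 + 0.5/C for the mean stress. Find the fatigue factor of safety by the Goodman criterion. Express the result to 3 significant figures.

C = D/d = 106.0/8.3 = 12.7711; K_W = (4C−1)/(4C−4)+0.615/C = 1.1119; K_s = 1+0.5/C = 1.0392
F_a = (F_max−F_min)/2 = 454.5 N; F_m = (F_max+F_min)/2 = 1235.5 N
τ_a = K_W·8F_aD/(πd³) = 1.1119 × 214.56 = 238.56 MPa
τ_m = K_s·8F_mD/(πd³) = 1.0392 × 583.25 = 606.08 MPa
Goodman: 1/n_f = τ_a/S_se + τ_m/S_su = 238.56/346 + 606.08/785 = 0.68948 + 0.77208 = 1.4616
n_f = 1/1.4616 = 0.6842

0.684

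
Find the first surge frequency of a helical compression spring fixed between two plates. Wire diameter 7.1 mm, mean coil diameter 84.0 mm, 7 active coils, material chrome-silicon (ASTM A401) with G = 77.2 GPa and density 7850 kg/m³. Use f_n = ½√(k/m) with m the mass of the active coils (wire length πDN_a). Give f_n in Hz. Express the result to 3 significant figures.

k = Gd⁴/(8D³N_a) = (77.2×10³)(7.1⁴)/(8·84.0³·7) = 5.9105 N/mm = 5910.5 N/m
Wire length L = πDN_a = π·84.0·7 = 1847.3 mm
m = ρ·(πd²/4)·L = 7850 × 39.592×10⁻⁶ m² × 1.8473 m = 0.57412 kg
f_n = ½√(k/m) = 0.5·√(5910.5/0.57412) = 0.5·√(10295) = 50.732 Hz

50.7 Hz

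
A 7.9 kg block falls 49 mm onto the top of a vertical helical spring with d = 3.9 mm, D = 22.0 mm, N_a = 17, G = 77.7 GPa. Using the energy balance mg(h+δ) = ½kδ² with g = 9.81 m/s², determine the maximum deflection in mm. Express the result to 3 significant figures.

31.8 mm

k = Gd⁴/(8D³N_a) = (77.7×10³)(3.9⁴)/(8·22.0³·17) = 12.413 N/mm
W = mg = 7.9 × 9.81 = 77.499 N
½kδ² − Wδ − Wh = 0 → δ = (W + √(W² + 2kWh))/k
δ = (77.499 + √(6006.1 + 94274.6))/12.413 = (77.499 + 316.67)/12.413 = 31.755 mm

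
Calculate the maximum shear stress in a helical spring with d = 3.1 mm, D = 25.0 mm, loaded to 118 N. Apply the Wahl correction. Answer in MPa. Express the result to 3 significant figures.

Spring index C = D/d = 25.0/3.1 = 8.0645
K_W = (4C−1)/(4C−4) + 0.615/C = 31.258/28.258 + 0.0763 = 1.1824
τ₀ = 8FD/(πd³) = 8·118·25.0/(π·3.1³) = 23600/93.591 = 252.16 MPa
τ_max = K·τ₀ = 1.1824 × 252.16 = 298.16 MPa

298 MPa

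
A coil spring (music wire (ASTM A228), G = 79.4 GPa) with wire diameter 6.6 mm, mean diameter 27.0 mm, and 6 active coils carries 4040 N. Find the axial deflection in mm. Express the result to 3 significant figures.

25.3 mm

k = Gd⁴/(8D³N_a) = (79.4×10³)(6.6⁴)/(8·27.0³·6) = 159.46 N/mm
δ = F/k = 4040 / 159.46 = 25.335 mm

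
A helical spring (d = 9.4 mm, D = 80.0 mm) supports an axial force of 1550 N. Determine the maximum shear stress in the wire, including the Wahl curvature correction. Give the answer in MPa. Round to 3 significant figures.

Spring index C = D/d = 80.0/9.4 = 8.5106
K_W = (4C−1)/(4C−4) + 0.615/C = 33.043/30.043 + 0.0723 = 1.1721
τ₀ = 8FD/(πd³) = 8·1550·80.0/(π·9.4³) = 992000/2609.4 = 380.17 MPa
τ_max = K·τ₀ = 1.1721 × 380.17 = 445.61 MPa

446 MPa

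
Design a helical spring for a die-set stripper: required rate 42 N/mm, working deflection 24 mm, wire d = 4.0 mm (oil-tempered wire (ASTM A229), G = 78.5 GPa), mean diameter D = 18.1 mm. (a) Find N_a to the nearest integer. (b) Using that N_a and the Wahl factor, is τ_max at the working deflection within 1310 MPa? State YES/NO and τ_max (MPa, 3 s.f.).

(a) 10 coils; (b) YES, τ_max = 988 MPa

N_a = Gd⁴/(8D³k) = (78.5×10³)(4.0⁴)/(8·18.1³·42) = 10.09 → N_a = 10
Actual rate k = Gd⁴/(8D³·10) = 42.363 N/mm
Working load F = kδ = 42.363·24 = 1016.7 N
C = 18.1/4.0 = 4.5250; K_W = (4C−1)/(4C−4)+0.615/C = 1.3487
τ_max = K_W·8FD/(πd³) = 1.3487·732.21 = 987.51 MPa
τ_max ≤ 1310 MPa → acceptable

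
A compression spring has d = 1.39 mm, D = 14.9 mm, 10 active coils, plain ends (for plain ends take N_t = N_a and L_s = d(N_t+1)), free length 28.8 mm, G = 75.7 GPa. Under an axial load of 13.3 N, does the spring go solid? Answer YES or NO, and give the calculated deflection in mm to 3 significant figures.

k = Gd⁴/(8D³N_a) = (75.7×10³)(1.39⁴)/(8·14.9³·10) = 1.0678 N/mm
N_t = 10; L_s = 1.39·11 = 15.29 mm; δ_solid = L₀ − L_s = 28.8 − 15.29 = 13.51 mm
δ = F/k = 13.3/1.0678 = 12.455 mm
δ < δ_solid → spring does not go solid

NO, δ = 12.5 mm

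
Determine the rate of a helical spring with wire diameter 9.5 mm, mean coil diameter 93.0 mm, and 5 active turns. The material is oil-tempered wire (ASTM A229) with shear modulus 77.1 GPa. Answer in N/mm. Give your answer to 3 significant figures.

19.5 N/mm

k = Gd⁴/(8D³N_a) = (77.1×10³ × 9.5⁴) / (8 × 93.0³ × 5)
  = 6.27984e+08 / 3.21743e+07 = 19.518 N/mm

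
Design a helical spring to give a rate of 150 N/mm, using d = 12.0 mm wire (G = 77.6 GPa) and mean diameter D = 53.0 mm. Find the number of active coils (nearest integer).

N_a = Gd⁴/(8D³k) = (77.6×10³ × 12.0⁴)/(8 × 53.0³ × 150)
    = 1.60911e+09 / 1.78652e+08 = 9.007 → 9 coils

9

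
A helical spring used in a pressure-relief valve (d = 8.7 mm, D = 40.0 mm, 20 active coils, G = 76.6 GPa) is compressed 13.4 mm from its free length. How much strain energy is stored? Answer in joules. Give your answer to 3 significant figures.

k = Gd⁴/(8D³N_a) = (76.6×10³)(8.7⁴)/(8·40.0³·20) = 42.855 N/mm
U = ½kδ² = 0.5 × 42.855 × 13.4² = 3847.6 N·mm = 3.8476 J

3.85 J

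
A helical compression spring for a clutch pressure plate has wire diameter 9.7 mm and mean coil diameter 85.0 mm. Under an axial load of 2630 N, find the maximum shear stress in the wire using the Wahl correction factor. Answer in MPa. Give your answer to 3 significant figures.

Spring index C = D/d = 85.0/9.7 = 8.7629
K_W = (4C−1)/(4C−4) + 0.615/C = 34.052/31.052 + 0.0702 = 1.1668
τ₀ = 8FD/(πd³) = 8·2630·85.0/(π·9.7³) = 1.7884e+06/2867.2 = 623.73 MPa
τ_max = K·τ₀ = 1.1668 × 623.73 = 727.77 MPa

728 MPa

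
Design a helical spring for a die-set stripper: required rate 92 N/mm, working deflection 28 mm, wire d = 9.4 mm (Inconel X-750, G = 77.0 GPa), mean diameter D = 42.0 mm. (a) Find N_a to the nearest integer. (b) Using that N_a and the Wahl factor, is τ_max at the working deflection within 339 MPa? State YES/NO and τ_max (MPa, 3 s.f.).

N_a = Gd⁴/(8D³k) = (77.0×10³)(9.4⁴)/(8·42.0³·92) = 11.02 → N_a = 11
Actual rate k = Gd⁴/(8D³·11) = 92.209 N/mm
Working load F = kδ = 92.209·28 = 2581.8 N
C = 42.0/9.4 = 4.4681; K_W = (4C−1)/(4C−4)+0.615/C = 1.3539
τ_max = K_W·8FD/(πd³) = 1.3539·332.46 = 450.11 MPa
τ_max > 339 MPa → exceeds allowable

(a) 11 coils; (b) NO, τ_max = 450 MPa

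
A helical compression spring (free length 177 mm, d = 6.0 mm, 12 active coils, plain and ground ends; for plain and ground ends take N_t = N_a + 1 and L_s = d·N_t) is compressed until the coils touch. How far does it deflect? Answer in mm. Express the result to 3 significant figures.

99.0 mm

N_t = 13; L_s = 6.0·13 = 78 mm
δ_solid = L₀ − L_s = 177 − 78 = 99 mm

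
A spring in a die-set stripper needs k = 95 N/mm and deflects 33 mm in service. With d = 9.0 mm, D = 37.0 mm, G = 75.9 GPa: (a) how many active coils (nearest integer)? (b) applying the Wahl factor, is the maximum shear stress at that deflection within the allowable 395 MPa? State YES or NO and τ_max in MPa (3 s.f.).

N_a = Gd⁴/(8D³k) = (75.9×10³)(9.0⁴)/(8·37.0³·95) = 12.94 → N_a = 13
Actual rate k = Gd⁴/(8D³·13) = 94.531 N/mm
Working load F = kδ = 94.531·33 = 3119.5 N
C = 37.0/9.0 = 4.1111; K_W = (4C−1)/(4C−4)+0.615/C = 1.3907
τ_max = K_W·8FD/(πd³) = 1.3907·403.18 = 560.69 MPa
τ_max > 395 MPa → exceeds allowable

(a) 13 coils; (b) NO, τ_max = 561 MPa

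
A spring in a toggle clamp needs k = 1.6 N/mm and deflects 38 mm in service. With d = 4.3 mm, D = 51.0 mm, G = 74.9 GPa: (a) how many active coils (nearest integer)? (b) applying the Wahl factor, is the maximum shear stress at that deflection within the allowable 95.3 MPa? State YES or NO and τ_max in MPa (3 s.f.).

N_a = Gd⁴/(8D³k) = (74.9×10³)(4.3⁴)/(8·51.0³·1.6) = 15.08 → N_a = 15
Actual rate k = Gd⁴/(8D³·15) = 1.6087 N/mm
Working load F = kδ = 1.6087·38 = 61.129 N
C = 51.0/4.3 = 11.8605; K_W = (4C−1)/(4C−4)+0.615/C = 1.1209
τ_max = K_W·8FD/(πd³) = 1.1209·99.851 = 111.92 MPa
τ_max > 95.3 MPa → exceeds allowable

(a) 15 coils; (b) NO, τ_max = 112 MPa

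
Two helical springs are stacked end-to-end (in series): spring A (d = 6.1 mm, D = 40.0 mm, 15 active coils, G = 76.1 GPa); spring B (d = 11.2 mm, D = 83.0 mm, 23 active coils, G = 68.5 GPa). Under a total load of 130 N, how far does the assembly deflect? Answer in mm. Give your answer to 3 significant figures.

22.2 mm

k_A = Gd⁴/(8D³N_a) = (76.1×10³)(6.1⁴)/(8·40.0³·15) = 13.72 N/mm
k_B = Gd⁴/(8D³N_a) = (68.5×10³)(11.2⁴)/(8·83.0³·23) = 10.245 N/mm
Series: 1/k_eq = 1/13.72 + 1/10.245 = 0.1705; k_eq = 5.8652 N/mm
δ = F/k_eq = 130/5.8652 = 22.165 mm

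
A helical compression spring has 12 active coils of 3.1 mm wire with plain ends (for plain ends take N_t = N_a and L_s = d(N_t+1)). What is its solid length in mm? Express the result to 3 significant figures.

plain ends: N_t = N_a = 12
L_s = d·(N_t+1) = 3.1 × 13 = 40.3 mm

40.3 mm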